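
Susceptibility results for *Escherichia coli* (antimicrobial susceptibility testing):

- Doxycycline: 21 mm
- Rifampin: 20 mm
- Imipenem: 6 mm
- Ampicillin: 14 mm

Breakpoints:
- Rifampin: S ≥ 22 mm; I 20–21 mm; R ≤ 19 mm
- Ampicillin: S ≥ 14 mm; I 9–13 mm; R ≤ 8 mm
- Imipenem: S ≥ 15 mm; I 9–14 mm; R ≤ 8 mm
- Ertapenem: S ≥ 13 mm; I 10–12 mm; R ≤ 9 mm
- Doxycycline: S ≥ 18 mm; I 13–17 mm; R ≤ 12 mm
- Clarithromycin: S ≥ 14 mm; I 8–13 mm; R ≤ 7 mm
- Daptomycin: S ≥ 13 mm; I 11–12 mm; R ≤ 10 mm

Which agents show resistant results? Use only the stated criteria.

Doxycycline: 21 mm is ≥ 18 mm → S
Rifampin 20 mm: in 20–21 mm → intermediate
Imipenem: 6 mm is ≤ 8 mm → Resistant
Ampicillin (14 mm) ≥ 14 mm ⇒ Susceptible

imipenem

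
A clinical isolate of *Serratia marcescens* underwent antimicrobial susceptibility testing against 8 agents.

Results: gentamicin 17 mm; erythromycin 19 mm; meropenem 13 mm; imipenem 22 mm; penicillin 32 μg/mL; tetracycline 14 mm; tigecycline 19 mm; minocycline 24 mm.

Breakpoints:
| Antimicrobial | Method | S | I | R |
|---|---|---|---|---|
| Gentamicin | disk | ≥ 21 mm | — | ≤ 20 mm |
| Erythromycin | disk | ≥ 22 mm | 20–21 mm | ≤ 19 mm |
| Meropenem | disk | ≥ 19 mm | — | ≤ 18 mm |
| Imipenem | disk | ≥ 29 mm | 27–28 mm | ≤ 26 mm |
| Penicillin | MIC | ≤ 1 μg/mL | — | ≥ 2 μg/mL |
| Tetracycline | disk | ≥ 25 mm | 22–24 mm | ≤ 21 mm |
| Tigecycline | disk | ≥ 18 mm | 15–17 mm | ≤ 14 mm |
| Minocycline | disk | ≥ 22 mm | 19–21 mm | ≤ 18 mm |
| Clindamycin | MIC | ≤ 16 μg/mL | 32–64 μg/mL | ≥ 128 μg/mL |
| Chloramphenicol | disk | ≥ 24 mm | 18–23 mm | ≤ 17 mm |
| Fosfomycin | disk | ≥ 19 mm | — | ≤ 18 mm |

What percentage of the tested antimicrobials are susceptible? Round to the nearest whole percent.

25%

Gentamicin (17 mm) ≤ 20 mm → R
Erythromycin 19 mm: ≤ 19 mm → R
Meropenem 13 mm: ≤ 18 mm — Resistant
Imipenem: 22 mm is ≤ 26 mm → resistant
Penicillin (32 μg/mL) ≥ 2 μg/mL ⇒ R
Tetracycline 14 mm: ≤ 21 mm ⇒ Resistant
Tigecycline: 19 mm is ≥ 18 mm — S
Minocycline 24 mm: ≥ 22 mm ⇒ susceptible
Susceptible: 2/8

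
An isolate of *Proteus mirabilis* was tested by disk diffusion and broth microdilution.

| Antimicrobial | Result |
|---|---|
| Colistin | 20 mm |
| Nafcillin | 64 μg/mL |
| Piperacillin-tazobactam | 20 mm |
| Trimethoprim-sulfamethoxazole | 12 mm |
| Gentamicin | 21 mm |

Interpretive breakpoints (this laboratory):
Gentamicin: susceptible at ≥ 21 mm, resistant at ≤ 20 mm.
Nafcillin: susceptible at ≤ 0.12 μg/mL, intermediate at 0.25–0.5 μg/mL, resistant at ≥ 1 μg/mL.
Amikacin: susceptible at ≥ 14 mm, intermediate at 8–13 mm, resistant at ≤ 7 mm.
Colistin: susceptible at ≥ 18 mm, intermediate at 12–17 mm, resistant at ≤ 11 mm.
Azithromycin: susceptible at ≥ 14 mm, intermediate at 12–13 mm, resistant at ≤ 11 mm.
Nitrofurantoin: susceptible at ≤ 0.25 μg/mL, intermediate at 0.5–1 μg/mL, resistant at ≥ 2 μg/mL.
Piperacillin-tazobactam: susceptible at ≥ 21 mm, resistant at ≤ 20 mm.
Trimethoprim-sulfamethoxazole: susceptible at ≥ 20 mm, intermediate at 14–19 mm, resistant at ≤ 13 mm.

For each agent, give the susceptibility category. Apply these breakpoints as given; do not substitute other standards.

Colistin 20 mm: ≥ 18 mm → Susceptible
Nafcillin: 64 μg/mL is ≥ 1 μg/mL ⇒ R
Piperacillin-tazobactam 20 mm: ≤ 20 mm → resistant
Trimethoprim-sulfamethoxazole (12 mm) ≤ 13 mm ⇒ resistant
Gentamicin (21 mm) ≥ 21 mm — Susceptible

S, R, R, R, S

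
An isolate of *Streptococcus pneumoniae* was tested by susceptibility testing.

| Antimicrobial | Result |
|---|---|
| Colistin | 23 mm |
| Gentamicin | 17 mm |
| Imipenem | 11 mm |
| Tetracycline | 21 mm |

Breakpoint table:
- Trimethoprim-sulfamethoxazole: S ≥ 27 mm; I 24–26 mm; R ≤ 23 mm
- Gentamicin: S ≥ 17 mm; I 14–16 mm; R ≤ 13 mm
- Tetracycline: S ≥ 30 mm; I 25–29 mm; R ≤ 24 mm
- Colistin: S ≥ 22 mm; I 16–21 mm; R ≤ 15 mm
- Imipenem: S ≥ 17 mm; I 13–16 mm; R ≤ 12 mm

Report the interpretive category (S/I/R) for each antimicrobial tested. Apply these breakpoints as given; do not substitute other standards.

Colistin: 23 mm is ≥ 22 mm — susceptible
Gentamicin (17 mm) ≥ 17 mm → Susceptible
Imipenem: 11 mm is ≤ 12 mm → R
Tetracycline: 21 mm is ≤ 24 mm — R

S, S, R, R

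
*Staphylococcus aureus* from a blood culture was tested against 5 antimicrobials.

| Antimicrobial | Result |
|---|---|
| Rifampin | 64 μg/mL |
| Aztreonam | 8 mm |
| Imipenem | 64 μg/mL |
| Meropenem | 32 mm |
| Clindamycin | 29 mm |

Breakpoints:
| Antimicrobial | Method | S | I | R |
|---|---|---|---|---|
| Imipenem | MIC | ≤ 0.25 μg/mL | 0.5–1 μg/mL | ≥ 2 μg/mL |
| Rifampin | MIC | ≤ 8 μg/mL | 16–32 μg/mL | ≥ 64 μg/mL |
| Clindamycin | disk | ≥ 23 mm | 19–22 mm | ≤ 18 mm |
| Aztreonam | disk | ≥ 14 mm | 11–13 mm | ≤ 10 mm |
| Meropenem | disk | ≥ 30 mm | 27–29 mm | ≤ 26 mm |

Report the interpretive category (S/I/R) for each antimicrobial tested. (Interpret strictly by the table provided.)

R, R, R, S, S

Rifampin: 64 μg/mL is ≥ 64 μg/mL ⇒ Resistant
Aztreonam 8 mm: ≤ 10 mm — resistant
Imipenem: 64 μg/mL is ≥ 2 μg/mL ⇒ Resistant
Meropenem 32 mm: ≥ 30 mm → S
Clindamycin (29 mm) ≥ 23 mm — Susceptible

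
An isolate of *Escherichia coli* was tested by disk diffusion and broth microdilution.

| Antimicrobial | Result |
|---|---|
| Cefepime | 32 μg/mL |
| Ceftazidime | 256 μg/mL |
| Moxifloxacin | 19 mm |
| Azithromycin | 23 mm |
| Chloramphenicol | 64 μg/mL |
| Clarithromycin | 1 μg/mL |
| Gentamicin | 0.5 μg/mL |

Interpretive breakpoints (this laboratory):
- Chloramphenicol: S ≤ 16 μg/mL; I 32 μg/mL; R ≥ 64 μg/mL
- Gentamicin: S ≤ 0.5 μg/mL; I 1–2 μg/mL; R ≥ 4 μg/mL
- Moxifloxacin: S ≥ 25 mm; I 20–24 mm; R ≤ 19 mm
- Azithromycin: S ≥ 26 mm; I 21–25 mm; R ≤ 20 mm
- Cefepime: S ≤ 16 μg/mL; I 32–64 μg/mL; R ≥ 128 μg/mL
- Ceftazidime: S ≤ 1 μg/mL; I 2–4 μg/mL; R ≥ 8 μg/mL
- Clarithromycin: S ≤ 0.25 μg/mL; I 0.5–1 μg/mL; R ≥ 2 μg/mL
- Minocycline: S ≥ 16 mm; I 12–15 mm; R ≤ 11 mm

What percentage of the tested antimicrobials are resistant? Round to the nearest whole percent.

Cefepime 32 μg/mL: in 32–64 μg/mL — intermediate
Ceftazidime (256 μg/mL) ≥ 8 μg/mL ⇒ resistant
Moxifloxacin (19 mm) ≤ 19 mm — Resistant
Azithromycin: 23 mm is in 21–25 mm ⇒ I
Chloramphenicol: 64 μg/mL is ≥ 64 μg/mL ⇒ Resistant
Clarithromycin: 1 μg/mL is in 0.5–1 μg/mL — I
Gentamicin 0.5 μg/mL: ≤ 0.5 μg/mL ⇒ susceptible
Resistant: 3/7

43%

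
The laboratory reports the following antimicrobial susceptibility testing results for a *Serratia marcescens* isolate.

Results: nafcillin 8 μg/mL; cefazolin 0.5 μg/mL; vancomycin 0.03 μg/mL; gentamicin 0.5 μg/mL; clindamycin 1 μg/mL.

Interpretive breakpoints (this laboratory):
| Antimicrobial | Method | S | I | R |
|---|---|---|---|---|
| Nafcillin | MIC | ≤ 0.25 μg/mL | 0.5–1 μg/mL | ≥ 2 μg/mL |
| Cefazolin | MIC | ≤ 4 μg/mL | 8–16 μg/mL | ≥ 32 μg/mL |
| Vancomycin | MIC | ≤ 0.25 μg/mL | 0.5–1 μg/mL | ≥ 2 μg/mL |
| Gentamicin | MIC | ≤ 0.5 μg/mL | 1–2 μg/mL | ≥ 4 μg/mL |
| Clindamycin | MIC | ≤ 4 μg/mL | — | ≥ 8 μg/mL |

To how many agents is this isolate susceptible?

Nafcillin 8 μg/mL: ≥ 2 μg/mL ⇒ Resistant
Cefazolin: 0.5 μg/mL is ≤ 4 μg/mL ⇒ susceptible
Vancomycin: 0.03 μg/mL is ≤ 0.25 μg/mL ⇒ Susceptible
Gentamicin 0.5 μg/mL: ≤ 0.5 μg/mL ⇒ susceptible
Clindamycin: 1 μg/mL is ≤ 4 μg/mL → S
Susceptible: 4

4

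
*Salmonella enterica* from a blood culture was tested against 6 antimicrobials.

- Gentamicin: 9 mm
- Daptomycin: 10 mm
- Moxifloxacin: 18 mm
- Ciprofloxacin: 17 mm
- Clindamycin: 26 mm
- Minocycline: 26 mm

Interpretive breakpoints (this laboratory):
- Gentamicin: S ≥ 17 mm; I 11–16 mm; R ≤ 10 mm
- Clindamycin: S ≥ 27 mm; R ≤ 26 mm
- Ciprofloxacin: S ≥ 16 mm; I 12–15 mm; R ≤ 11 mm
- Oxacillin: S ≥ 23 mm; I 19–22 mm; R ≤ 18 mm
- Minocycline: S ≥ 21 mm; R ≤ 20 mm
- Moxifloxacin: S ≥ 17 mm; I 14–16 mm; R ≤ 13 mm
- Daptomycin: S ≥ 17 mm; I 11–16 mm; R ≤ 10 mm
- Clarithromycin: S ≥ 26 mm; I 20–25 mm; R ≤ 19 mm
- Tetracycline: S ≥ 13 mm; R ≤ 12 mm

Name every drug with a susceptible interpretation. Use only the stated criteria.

Gentamicin 9 mm: ≤ 10 mm ⇒ Resistant
Daptomycin: 10 mm is ≤ 10 mm — Resistant
Moxifloxacin (18 mm) ≥ 17 mm — susceptible
Ciprofloxacin (17 mm) ≥ 16 mm ⇒ susceptible
Clindamycin (26 mm) ≤ 26 mm — Resistant
Minocycline (26 mm) ≥ 21 mm → Susceptible

moxifloxacin, ciprofloxacin, minocycline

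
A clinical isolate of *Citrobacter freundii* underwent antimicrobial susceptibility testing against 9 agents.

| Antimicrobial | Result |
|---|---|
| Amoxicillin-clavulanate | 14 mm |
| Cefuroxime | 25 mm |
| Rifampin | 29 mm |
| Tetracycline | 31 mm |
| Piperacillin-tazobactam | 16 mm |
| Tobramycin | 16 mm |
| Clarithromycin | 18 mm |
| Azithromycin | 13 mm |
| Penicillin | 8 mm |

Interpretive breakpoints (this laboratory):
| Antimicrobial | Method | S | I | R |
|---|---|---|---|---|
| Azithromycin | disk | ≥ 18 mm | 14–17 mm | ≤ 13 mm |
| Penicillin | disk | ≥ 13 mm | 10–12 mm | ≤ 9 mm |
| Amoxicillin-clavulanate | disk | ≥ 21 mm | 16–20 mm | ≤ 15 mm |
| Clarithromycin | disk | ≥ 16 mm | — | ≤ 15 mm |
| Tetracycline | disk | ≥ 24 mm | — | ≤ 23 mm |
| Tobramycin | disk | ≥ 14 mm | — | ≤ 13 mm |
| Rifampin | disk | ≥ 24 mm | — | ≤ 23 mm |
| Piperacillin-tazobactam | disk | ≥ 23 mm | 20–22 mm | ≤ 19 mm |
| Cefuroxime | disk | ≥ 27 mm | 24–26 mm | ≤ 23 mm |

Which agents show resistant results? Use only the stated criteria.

Amoxicillin-clavulanate 14 mm: ≤ 15 mm ⇒ Resistant
Cefuroxime 25 mm: in 24–26 mm ⇒ intermediate
Rifampin: 29 mm is ≥ 24 mm ⇒ S
Tetracycline (31 mm) ≥ 24 mm — S
Piperacillin-tazobactam (16 mm) ≤ 19 mm — resistant
Tobramycin (16 mm) ≥ 14 mm ⇒ Susceptible
Clarithromycin (18 mm) ≥ 16 mm ⇒ susceptible
Azithromycin (13 mm) ≤ 13 mm → R
Penicillin 8 mm: ≤ 9 mm → resistant

amoxicillin-clavulanate, piperacillin-tazobactam, azithromycin, penicillin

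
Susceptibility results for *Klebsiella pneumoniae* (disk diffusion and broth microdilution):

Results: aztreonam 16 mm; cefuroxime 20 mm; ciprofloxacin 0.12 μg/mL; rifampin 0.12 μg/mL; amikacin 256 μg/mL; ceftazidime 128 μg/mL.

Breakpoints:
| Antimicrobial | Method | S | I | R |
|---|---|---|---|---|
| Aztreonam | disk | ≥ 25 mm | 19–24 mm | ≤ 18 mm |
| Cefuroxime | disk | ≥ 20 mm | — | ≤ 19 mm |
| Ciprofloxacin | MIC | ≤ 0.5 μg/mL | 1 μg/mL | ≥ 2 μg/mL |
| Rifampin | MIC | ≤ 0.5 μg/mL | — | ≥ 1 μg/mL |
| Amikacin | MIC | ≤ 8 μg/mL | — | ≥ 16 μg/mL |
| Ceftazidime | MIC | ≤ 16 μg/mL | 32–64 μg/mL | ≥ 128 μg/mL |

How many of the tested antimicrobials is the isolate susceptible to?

Aztreonam (16 mm) ≤ 18 mm → resistant
Cefuroxime 20 mm: ≥ 20 mm → Susceptible
Ciprofloxacin 0.12 μg/mL: ≤ 0.5 μg/mL — S
Rifampin 0.12 μg/mL: ≤ 0.5 μg/mL — Susceptible
Amikacin 256 μg/mL: ≥ 16 μg/mL ⇒ Resistant
Ceftazidime (128 μg/mL) ≥ 128 μg/mL → Resistant
Susceptible: 3

3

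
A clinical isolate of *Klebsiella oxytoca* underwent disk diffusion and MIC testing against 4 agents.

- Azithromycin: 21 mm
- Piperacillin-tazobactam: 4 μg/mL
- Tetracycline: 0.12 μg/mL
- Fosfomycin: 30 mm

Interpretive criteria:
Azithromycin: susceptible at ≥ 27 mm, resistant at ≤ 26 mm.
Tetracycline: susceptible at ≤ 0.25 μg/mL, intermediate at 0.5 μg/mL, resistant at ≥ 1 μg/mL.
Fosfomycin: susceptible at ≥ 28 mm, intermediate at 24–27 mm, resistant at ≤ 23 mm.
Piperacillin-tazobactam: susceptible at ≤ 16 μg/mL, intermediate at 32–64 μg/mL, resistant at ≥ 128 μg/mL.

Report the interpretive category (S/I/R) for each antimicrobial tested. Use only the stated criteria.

Azithromycin 21 mm: ≤ 26 mm → R
Piperacillin-tazobactam (4 μg/mL) ≤ 16 μg/mL — S
Tetracycline: 0.12 μg/mL is ≤ 0.25 μg/mL — S
Fosfomycin (30 mm) ≥ 28 mm → Susceptible

R, S, S, S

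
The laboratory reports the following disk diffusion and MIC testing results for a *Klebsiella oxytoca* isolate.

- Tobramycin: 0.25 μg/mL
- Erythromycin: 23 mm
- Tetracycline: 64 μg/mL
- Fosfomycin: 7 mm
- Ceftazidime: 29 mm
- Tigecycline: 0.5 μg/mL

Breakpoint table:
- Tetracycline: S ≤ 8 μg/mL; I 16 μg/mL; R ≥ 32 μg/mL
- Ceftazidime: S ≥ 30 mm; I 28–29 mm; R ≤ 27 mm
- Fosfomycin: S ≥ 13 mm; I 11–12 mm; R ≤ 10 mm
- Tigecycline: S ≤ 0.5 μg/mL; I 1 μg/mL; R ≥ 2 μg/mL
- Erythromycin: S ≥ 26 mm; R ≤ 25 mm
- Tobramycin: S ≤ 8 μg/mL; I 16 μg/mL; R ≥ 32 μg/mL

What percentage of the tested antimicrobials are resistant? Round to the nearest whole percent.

Tobramycin (0.25 μg/mL) ≤ 8 μg/mL → Susceptible
Erythromycin (23 mm) ≤ 25 mm — Resistant
Tetracycline (64 μg/mL) ≥ 32 μg/mL ⇒ Resistant
Fosfomycin (7 mm) ≤ 10 mm ⇒ R
Ceftazidime 29 mm: in 28–29 mm — intermediate
Tigecycline (0.5 μg/mL) ≤ 0.5 μg/mL — Susceptible
Resistant: 3/6

50%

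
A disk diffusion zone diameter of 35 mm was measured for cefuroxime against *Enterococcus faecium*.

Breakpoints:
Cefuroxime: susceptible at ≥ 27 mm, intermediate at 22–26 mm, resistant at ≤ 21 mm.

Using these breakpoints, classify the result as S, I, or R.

Cefuroxime (35 mm) ≥ 27 mm — S

Susceptible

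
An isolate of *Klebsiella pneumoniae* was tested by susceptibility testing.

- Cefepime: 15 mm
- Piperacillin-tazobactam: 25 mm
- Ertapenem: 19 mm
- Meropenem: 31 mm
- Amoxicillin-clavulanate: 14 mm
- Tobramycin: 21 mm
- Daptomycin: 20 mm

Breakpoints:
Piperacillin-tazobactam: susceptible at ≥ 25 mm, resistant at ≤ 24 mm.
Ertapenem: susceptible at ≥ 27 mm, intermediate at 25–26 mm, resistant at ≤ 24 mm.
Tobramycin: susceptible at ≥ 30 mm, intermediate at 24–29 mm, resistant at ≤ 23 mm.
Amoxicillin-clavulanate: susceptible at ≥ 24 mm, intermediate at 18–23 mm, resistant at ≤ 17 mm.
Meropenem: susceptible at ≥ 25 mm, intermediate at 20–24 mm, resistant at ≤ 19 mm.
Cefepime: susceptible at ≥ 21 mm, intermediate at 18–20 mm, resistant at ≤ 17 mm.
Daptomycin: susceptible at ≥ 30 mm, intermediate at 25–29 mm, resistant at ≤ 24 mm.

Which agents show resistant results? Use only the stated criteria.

cefepime, ertapenem, amoxicillin-clavulanate, tobramycin, daptomycin

Cefepime (15 mm) ≤ 17 mm → R
Piperacillin-tazobactam (25 mm) ≥ 25 mm ⇒ susceptible
Ertapenem 19 mm: ≤ 24 mm ⇒ resistant
Meropenem 31 mm: ≥ 25 mm → S
Amoxicillin-clavulanate (14 mm) ≤ 17 mm — R
Tobramycin (21 mm) ≤ 23 mm → R
Daptomycin 20 mm: ≤ 24 mm — R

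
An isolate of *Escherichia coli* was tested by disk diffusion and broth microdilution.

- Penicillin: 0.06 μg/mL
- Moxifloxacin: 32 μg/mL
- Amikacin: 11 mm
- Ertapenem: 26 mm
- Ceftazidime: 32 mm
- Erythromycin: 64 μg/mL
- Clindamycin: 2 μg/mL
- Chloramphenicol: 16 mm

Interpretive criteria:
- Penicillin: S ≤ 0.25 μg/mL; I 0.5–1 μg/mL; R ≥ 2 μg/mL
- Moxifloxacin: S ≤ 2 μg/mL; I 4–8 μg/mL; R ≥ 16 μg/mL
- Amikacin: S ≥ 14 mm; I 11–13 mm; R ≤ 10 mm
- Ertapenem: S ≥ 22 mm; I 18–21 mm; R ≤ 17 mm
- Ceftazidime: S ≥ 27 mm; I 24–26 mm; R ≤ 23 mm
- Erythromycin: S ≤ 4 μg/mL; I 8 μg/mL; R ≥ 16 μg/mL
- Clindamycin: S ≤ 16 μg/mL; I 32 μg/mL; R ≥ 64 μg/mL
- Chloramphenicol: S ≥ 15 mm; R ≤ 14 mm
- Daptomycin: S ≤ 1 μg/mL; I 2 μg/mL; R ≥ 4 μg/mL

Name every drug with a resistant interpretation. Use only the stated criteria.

moxifloxacin, erythromycin

Penicillin (0.06 μg/mL) ≤ 0.25 μg/mL — S
Moxifloxacin (32 μg/mL) ≥ 16 μg/mL — Resistant
Amikacin: 11 mm is in 11–13 mm → I
Ertapenem (26 mm) ≥ 22 mm → susceptible
Ceftazidime (32 mm) ≥ 27 mm — Susceptible
Erythromycin: 64 μg/mL is ≥ 16 μg/mL — R
Clindamycin (2 μg/mL) ≤ 16 μg/mL ⇒ S
Chloramphenicol 16 mm: ≥ 15 mm → S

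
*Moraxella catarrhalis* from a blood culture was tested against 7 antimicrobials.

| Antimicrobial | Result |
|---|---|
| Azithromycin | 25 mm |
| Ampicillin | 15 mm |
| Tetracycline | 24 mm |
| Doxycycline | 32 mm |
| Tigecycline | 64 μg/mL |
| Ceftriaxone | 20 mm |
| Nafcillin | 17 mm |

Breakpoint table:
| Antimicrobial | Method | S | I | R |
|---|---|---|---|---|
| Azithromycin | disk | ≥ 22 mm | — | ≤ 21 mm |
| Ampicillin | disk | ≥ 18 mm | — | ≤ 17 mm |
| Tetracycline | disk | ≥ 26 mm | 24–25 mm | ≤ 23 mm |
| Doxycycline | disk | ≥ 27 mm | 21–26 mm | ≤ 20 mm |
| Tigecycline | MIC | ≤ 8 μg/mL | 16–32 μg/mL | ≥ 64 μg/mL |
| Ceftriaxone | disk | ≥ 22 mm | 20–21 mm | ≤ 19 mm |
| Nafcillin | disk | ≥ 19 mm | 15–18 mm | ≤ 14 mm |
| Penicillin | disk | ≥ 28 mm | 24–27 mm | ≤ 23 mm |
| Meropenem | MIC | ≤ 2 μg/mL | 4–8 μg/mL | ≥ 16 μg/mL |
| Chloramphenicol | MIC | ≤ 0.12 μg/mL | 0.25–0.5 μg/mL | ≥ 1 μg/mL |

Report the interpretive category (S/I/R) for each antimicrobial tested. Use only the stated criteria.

S, R, I, S, R, I, I

Azithromycin: 25 mm is ≥ 22 mm → S
Ampicillin (15 mm) ≤ 17 mm → Resistant
Tetracycline: 24 mm is in 24–25 mm → Intermediate
Doxycycline (32 mm) ≥ 27 mm ⇒ S
Tigecycline (64 μg/mL) ≥ 64 μg/mL ⇒ R
Ceftriaxone: 20 mm is in 20–21 mm ⇒ I
Nafcillin 17 mm: in 15–18 mm ⇒ Intermediate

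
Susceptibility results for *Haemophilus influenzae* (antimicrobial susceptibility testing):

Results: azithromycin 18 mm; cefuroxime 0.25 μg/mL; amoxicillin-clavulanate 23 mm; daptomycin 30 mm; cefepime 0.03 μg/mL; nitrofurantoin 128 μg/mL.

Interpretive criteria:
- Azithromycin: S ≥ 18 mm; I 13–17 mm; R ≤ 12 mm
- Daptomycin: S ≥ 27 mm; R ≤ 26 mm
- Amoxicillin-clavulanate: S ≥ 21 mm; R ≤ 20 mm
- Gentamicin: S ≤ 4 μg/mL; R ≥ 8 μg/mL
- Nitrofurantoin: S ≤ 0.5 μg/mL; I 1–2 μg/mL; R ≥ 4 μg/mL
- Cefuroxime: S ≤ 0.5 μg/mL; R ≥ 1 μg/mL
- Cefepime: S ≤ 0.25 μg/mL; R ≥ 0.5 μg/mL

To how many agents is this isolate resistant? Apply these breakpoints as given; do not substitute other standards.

Azithromycin: 18 mm is ≥ 18 mm → Susceptible
Cefuroxime 0.25 μg/mL: ≤ 0.5 μg/mL ⇒ Susceptible
Amoxicillin-clavulanate (23 mm) ≥ 21 mm ⇒ Susceptible
Daptomycin 30 mm: ≥ 27 mm → S
Cefepime: 0.03 μg/mL is ≤ 0.25 μg/mL → Susceptible
Nitrofurantoin: 128 μg/mL is ≥ 4 μg/mL — R
Resistant: 1

1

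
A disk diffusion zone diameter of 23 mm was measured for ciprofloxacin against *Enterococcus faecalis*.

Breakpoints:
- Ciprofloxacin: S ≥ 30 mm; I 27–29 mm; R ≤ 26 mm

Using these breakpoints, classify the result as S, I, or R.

R

Ciprofloxacin (23 mm) ≤ 26 mm ⇒ resistant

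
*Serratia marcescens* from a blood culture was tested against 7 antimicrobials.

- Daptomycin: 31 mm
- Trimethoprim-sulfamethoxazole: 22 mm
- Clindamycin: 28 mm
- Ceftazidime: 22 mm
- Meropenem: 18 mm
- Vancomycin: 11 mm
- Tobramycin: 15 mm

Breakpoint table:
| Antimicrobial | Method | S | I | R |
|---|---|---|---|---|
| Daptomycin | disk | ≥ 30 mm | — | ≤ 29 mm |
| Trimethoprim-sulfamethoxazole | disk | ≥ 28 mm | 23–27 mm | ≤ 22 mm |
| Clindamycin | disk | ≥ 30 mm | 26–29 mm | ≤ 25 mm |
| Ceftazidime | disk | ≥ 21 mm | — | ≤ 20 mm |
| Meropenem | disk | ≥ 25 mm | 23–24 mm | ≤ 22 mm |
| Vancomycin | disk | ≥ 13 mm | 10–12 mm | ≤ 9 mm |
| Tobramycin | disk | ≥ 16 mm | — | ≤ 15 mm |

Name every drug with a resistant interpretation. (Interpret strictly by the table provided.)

Daptomycin (31 mm) ≥ 30 mm → susceptible
Trimethoprim-sulfamethoxazole: 22 mm is ≤ 22 mm → R
Clindamycin: 28 mm is in 26–29 mm → I
Ceftazidime 22 mm: ≥ 21 mm → Susceptible
Meropenem 18 mm: ≤ 22 mm — resistant
Vancomycin: 11 mm is in 10–12 mm ⇒ Intermediate
Tobramycin: 15 mm is ≤ 15 mm → resistant

trimethoprim-sulfamethoxazole, meropenem, tobramycin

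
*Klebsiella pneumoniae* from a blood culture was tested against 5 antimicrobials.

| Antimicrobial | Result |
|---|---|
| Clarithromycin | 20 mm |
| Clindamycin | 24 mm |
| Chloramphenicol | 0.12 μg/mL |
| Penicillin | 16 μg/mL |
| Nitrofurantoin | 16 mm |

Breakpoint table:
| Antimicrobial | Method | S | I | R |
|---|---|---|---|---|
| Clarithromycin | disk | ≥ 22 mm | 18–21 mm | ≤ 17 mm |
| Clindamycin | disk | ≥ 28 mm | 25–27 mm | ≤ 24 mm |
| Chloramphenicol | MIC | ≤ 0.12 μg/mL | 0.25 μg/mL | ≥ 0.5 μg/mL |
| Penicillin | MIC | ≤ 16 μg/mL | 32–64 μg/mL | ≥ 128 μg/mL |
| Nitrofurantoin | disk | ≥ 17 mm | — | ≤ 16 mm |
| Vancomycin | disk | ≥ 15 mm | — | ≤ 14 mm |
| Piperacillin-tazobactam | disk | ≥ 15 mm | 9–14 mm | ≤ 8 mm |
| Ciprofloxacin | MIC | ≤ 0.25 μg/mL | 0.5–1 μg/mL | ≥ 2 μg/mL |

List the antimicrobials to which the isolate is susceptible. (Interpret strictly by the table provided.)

chloramphenicol, penicillin

Clarithromycin (20 mm) in 18–21 mm → Intermediate
Clindamycin 24 mm: ≤ 24 mm → Resistant
Chloramphenicol: 0.12 μg/mL is ≤ 0.12 μg/mL ⇒ Susceptible
Penicillin: 16 μg/mL is ≤ 16 μg/mL — Susceptible
Nitrofurantoin: 16 mm is ≤ 16 mm → Resistant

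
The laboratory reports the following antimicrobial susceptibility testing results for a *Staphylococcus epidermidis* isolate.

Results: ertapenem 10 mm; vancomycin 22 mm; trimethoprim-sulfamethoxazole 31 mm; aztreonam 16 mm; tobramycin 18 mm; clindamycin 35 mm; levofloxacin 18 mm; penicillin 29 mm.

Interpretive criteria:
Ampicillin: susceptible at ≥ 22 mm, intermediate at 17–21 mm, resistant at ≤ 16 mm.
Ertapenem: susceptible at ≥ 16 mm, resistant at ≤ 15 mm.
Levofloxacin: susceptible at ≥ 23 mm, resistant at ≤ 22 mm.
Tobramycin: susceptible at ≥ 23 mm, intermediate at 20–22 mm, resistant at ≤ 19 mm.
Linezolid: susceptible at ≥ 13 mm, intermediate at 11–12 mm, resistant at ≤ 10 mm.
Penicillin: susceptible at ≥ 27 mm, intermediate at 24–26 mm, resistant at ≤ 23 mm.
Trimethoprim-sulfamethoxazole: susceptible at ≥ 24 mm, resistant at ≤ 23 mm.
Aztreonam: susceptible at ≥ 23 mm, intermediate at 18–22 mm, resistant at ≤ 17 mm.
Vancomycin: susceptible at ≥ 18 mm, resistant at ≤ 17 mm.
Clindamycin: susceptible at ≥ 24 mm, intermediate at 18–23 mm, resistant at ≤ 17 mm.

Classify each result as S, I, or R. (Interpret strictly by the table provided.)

Ertapenem 10 mm: ≤ 15 mm → Resistant
Vancomycin: 22 mm is ≥ 18 mm — S
Trimethoprim-sulfamethoxazole (31 mm) ≥ 24 mm ⇒ S
Aztreonam: 16 mm is ≤ 17 mm ⇒ resistant
Tobramycin (18 mm) ≤ 19 mm → R
Clindamycin: 35 mm is ≥ 24 mm ⇒ S
Levofloxacin: 18 mm is ≤ 22 mm → resistant
Penicillin 29 mm: ≥ 27 mm — susceptible

R, S, S, R, R, S, R, S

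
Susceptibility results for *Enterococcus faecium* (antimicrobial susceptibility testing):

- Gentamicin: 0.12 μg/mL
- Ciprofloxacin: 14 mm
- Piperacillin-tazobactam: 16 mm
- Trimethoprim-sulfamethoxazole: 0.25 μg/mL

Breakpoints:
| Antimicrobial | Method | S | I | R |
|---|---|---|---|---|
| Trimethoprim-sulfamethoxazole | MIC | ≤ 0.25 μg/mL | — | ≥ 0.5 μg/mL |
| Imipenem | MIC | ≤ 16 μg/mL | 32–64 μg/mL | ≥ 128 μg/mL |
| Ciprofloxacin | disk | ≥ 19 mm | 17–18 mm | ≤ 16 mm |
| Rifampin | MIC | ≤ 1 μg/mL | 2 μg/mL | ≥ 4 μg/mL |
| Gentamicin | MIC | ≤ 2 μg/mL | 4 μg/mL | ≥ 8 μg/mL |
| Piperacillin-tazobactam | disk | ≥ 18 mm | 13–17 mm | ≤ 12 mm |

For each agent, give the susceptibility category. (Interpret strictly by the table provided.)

Gentamicin 0.12 μg/mL: ≤ 2 μg/mL ⇒ Susceptible
Ciprofloxacin: 14 mm is ≤ 16 mm → Resistant
Piperacillin-tazobactam: 16 mm is in 13–17 mm — Intermediate
Trimethoprim-sulfamethoxazole: 0.25 μg/mL is ≤ 0.25 μg/mL — susceptible

S, R, I, S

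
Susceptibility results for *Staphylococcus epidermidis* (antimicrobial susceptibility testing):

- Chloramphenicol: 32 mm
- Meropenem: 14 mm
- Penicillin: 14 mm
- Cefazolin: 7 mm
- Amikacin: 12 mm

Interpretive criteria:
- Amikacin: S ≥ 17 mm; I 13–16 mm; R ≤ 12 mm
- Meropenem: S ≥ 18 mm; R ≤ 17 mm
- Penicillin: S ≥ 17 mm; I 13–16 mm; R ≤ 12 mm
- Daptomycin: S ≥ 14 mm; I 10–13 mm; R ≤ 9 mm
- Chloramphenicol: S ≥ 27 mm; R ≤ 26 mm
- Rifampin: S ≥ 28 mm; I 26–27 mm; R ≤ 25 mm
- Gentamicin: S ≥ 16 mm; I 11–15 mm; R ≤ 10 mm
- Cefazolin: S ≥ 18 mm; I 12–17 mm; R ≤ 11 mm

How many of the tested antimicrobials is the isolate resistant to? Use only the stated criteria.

Chloramphenicol (32 mm) ≥ 27 mm ⇒ susceptible
Meropenem (14 mm) ≤ 17 mm → Resistant
Penicillin (14 mm) in 13–16 mm — intermediate
Cefazolin 7 mm: ≤ 11 mm ⇒ R
Amikacin (12 mm) ≤ 12 mm — resistant
Resistant: 3

3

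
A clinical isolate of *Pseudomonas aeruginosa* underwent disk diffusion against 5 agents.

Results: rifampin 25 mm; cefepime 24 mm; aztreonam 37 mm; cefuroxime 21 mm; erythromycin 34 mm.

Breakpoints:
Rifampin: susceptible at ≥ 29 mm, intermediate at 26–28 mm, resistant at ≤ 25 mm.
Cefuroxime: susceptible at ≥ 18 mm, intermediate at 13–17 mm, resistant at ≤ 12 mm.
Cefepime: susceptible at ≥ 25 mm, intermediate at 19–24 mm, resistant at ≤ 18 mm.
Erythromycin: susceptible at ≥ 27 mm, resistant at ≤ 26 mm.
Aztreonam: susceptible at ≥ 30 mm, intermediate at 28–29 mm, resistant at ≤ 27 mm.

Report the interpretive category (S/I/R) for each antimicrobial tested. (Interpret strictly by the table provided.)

R, I, S, S, S

Rifampin: 25 mm is ≤ 25 mm ⇒ resistant
Cefepime: 24 mm is in 19–24 mm — Intermediate
Aztreonam (37 mm) ≥ 30 mm — S
Cefuroxime: 21 mm is ≥ 18 mm ⇒ Susceptible
Erythromycin 34 mm: ≥ 27 mm ⇒ Susceptible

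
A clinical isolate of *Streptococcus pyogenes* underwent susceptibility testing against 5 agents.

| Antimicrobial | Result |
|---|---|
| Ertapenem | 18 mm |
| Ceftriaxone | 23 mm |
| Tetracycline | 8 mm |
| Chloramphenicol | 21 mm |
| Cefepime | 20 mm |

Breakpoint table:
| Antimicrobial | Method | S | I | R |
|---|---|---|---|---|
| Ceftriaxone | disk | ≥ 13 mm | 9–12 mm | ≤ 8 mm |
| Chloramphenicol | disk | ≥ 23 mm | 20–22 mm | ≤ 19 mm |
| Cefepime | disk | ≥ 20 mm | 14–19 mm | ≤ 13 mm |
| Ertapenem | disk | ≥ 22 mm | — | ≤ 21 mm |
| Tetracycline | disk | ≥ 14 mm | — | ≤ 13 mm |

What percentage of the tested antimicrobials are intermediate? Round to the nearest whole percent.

Ertapenem 18 mm: ≤ 21 mm → Resistant
Ceftriaxone 23 mm: ≥ 13 mm → Susceptible
Tetracycline 8 mm: ≤ 13 mm ⇒ Resistant
Chloramphenicol: 21 mm is in 20–22 mm — Intermediate
Cefepime 20 mm: ≥ 20 mm — susceptible
Intermediate: 1/5

20%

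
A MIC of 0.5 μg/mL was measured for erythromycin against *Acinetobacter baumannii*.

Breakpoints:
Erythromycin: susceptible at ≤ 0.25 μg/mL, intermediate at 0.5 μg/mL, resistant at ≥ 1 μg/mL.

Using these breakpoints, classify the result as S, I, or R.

Erythromycin: 0.5 μg/mL is = 0.5 μg/mL ⇒ Intermediate

I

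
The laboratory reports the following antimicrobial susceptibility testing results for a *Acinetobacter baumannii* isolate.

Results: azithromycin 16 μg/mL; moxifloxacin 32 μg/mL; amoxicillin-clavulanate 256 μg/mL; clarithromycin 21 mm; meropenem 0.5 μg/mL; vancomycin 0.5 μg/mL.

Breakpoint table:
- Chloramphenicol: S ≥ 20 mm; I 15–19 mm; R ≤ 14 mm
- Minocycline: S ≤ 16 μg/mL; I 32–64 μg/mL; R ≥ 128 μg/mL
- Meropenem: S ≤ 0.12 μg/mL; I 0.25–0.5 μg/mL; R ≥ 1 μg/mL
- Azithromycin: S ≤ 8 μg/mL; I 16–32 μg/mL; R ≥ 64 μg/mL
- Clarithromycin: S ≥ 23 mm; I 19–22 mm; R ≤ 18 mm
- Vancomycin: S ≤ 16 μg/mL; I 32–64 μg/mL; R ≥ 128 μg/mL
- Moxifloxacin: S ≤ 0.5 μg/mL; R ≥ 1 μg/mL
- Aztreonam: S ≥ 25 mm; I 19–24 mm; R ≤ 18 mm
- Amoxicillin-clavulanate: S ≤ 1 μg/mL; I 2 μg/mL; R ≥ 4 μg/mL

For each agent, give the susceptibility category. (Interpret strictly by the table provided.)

Azithromycin 16 μg/mL: in 16–32 μg/mL ⇒ Intermediate
Moxifloxacin: 32 μg/mL is ≥ 1 μg/mL → Resistant
Amoxicillin-clavulanate (256 μg/mL) ≥ 4 μg/mL — Resistant
Clarithromycin: 21 mm is in 19–22 mm → Intermediate
Meropenem 0.5 μg/mL: in 0.25–0.5 μg/mL ⇒ Intermediate
Vancomycin: 0.5 μg/mL is ≤ 16 μg/mL ⇒ susceptible

I, R, R, I, I, S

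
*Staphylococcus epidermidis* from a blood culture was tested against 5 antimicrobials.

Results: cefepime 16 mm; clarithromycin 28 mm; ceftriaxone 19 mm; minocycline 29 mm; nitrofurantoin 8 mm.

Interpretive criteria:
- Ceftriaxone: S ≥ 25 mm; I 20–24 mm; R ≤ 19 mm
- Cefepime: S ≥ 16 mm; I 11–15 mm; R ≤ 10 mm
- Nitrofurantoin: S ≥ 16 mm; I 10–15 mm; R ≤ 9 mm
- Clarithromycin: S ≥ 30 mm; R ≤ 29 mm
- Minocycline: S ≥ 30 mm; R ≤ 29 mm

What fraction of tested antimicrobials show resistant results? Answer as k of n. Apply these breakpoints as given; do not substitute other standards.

4 of 5

Cefepime 16 mm: ≥ 16 mm → S
Clarithromycin 28 mm: ≤ 29 mm — resistant
Ceftriaxone: 19 mm is ≤ 19 mm ⇒ resistant
Minocycline (29 mm) ≤ 29 mm — R
Nitrofurantoin 8 mm: ≤ 9 mm → resistant
Resistant: 4/5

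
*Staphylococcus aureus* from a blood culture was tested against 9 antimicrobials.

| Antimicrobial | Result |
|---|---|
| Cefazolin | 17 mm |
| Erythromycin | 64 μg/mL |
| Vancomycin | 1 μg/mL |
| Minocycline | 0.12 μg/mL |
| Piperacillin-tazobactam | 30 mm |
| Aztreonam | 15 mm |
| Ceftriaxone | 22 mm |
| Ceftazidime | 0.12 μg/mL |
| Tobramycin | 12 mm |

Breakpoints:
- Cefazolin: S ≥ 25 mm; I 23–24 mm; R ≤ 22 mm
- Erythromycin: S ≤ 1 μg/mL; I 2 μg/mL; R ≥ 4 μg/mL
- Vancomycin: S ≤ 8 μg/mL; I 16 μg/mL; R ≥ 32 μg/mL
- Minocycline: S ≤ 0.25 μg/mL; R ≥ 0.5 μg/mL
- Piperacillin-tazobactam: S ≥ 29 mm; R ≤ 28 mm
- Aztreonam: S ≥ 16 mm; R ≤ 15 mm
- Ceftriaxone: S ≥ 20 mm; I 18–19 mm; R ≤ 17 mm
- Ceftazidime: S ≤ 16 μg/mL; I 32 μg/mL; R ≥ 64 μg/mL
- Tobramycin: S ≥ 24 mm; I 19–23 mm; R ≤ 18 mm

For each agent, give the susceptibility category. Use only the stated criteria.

Cefazolin: 17 mm is ≤ 22 mm — R
Erythromycin: 64 μg/mL is ≥ 4 μg/mL ⇒ resistant
Vancomycin 1 μg/mL: ≤ 8 μg/mL → susceptible
Minocycline: 0.12 μg/mL is ≤ 0.25 μg/mL ⇒ Susceptible
Piperacillin-tazobactam (30 mm) ≥ 29 mm → S
Aztreonam (15 mm) ≤ 15 mm ⇒ R
Ceftriaxone 22 mm: ≥ 20 mm ⇒ S
Ceftazidime 0.12 μg/mL: ≤ 16 μg/mL → susceptible
Tobramycin 12 mm: ≤ 18 mm — R

R, R, S, S, S, R, S, S, R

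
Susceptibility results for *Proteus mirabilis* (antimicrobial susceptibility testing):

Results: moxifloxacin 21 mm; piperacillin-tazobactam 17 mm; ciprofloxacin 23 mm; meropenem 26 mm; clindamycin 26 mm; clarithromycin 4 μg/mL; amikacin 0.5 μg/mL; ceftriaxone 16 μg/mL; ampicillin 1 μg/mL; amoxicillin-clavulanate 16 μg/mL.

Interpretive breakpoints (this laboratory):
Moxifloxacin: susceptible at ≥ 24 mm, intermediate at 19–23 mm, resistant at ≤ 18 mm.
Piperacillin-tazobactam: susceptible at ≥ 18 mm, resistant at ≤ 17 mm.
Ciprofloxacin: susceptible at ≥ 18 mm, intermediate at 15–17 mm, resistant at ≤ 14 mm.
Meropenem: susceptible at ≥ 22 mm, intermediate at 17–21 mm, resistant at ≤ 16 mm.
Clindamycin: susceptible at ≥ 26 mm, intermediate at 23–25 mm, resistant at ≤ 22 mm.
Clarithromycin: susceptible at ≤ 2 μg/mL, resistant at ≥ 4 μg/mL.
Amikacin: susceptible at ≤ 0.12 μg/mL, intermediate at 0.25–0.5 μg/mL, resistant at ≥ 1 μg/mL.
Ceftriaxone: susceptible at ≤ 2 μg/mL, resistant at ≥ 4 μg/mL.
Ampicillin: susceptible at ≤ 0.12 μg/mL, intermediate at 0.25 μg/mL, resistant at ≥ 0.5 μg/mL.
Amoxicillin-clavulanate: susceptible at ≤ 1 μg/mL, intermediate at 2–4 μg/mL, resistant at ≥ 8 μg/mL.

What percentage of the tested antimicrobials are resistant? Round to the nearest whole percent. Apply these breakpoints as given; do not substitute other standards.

Moxifloxacin (21 mm) in 19–23 mm — Intermediate
Piperacillin-tazobactam: 17 mm is ≤ 17 mm ⇒ Resistant
Ciprofloxacin (23 mm) ≥ 18 mm → susceptible
Meropenem (26 mm) ≥ 22 mm → Susceptible
Clindamycin (26 mm) ≥ 26 mm → S
Clarithromycin: 4 μg/mL is ≥ 4 μg/mL ⇒ Resistant
Amikacin (0.5 μg/mL) in 0.25–0.5 μg/mL ⇒ intermediate
Ceftriaxone: 16 μg/mL is ≥ 4 μg/mL → R
Ampicillin: 1 μg/mL is ≥ 0.5 μg/mL ⇒ Resistant
Amoxicillin-clavulanate: 16 μg/mL is ≥ 8 μg/mL — resistant
Resistant: 5/10

50%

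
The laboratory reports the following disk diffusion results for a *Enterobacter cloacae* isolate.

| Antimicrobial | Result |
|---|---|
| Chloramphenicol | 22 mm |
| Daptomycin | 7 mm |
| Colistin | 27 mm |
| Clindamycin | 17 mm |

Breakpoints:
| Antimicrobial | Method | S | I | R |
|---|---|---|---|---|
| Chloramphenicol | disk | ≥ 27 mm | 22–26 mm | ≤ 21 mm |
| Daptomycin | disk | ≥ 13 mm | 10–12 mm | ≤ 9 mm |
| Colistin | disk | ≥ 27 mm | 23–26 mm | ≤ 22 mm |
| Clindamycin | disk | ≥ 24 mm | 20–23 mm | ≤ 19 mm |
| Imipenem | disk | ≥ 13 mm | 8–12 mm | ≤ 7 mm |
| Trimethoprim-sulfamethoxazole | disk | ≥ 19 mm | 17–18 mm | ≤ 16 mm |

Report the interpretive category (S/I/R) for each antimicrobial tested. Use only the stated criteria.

Chloramphenicol 22 mm: in 22–26 mm ⇒ I
Daptomycin: 7 mm is ≤ 9 mm → Resistant
Colistin 27 mm: ≥ 27 mm → Susceptible
Clindamycin: 17 mm is ≤ 19 mm → Resistant

I, R, S, R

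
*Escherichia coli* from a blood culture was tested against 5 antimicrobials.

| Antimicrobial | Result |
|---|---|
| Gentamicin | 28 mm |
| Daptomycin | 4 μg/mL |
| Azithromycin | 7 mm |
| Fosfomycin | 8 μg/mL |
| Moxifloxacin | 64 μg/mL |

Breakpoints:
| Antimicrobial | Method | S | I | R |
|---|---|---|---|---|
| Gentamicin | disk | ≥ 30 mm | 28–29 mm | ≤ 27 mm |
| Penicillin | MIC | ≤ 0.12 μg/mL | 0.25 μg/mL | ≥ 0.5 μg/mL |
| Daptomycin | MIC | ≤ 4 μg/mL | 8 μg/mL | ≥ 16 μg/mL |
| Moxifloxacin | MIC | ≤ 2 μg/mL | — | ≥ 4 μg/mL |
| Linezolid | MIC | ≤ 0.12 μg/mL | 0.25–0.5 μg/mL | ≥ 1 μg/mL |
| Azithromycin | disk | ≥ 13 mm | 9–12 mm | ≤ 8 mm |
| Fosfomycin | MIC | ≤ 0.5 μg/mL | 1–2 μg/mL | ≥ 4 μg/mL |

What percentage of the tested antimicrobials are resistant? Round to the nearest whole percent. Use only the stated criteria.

Gentamicin (28 mm) in 28–29 mm ⇒ I
Daptomycin 4 μg/mL: ≤ 4 μg/mL → Susceptible
Azithromycin (7 mm) ≤ 8 mm → Resistant
Fosfomycin: 8 μg/mL is ≥ 4 μg/mL → R
Moxifloxacin (64 μg/mL) ≥ 4 μg/mL — R
Resistant: 3/5

60%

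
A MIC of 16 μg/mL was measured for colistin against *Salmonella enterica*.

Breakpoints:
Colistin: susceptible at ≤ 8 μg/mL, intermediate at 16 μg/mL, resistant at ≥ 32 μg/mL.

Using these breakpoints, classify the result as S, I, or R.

Colistin 16 μg/mL: = 16 μg/mL → Intermediate

Intermediate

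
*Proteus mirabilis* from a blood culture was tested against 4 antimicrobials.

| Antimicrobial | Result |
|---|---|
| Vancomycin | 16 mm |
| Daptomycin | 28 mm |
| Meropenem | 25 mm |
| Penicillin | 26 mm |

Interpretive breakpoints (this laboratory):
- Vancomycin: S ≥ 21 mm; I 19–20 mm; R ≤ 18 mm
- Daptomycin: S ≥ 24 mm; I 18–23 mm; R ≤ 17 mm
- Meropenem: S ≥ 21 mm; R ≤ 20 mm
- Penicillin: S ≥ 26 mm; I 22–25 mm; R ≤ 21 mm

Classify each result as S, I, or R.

Vancomycin 16 mm: ≤ 18 mm — resistant
Daptomycin (28 mm) ≥ 24 mm — susceptible
Meropenem (25 mm) ≥ 21 mm ⇒ S
Penicillin 26 mm: ≥ 26 mm — Susceptible

R, S, S, S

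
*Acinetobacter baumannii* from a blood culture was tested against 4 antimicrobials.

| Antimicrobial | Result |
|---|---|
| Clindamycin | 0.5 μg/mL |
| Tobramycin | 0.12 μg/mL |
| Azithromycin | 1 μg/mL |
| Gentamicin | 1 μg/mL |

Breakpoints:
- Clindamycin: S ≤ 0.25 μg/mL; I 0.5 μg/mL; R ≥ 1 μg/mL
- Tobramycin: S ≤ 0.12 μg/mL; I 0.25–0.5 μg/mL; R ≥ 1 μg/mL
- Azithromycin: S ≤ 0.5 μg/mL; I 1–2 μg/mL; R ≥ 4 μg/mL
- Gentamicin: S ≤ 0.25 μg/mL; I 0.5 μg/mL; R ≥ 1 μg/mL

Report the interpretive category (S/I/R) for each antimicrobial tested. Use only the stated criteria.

Clindamycin: 0.5 μg/mL is = 0.5 μg/mL → intermediate
Tobramycin (0.12 μg/mL) ≤ 0.12 μg/mL → Susceptible
Azithromycin (1 μg/mL) in 1–2 μg/mL — I
Gentamicin (1 μg/mL) ≥ 1 μg/mL ⇒ R

I, S, I, R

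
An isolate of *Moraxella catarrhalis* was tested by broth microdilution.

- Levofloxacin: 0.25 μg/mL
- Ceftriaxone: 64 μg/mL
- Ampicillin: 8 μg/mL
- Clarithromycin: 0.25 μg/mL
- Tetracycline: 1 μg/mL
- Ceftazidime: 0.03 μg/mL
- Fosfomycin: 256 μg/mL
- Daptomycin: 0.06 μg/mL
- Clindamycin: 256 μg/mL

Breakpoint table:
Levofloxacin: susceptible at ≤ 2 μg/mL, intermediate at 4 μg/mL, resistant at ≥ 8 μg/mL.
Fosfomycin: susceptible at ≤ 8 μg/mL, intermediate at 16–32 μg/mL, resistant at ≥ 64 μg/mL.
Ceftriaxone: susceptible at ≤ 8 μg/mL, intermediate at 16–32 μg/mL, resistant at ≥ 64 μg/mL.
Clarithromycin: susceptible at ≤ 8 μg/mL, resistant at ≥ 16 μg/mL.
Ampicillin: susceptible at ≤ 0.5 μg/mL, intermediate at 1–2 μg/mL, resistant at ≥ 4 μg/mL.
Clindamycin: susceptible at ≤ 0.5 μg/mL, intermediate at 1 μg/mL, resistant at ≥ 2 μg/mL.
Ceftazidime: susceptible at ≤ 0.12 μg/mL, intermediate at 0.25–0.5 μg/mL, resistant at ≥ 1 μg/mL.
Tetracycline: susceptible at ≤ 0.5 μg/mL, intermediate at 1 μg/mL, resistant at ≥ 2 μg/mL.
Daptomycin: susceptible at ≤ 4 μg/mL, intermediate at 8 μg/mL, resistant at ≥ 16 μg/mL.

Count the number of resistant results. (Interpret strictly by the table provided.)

4

Levofloxacin (0.25 μg/mL) ≤ 2 μg/mL → Susceptible
Ceftriaxone 64 μg/mL: ≥ 64 μg/mL ⇒ Resistant
Ampicillin: 8 μg/mL is ≥ 4 μg/mL ⇒ Resistant
Clarithromycin (0.25 μg/mL) ≤ 8 μg/mL ⇒ S
Tetracycline (1 μg/mL) = 1 μg/mL → intermediate
Ceftazidime (0.03 μg/mL) ≤ 0.12 μg/mL → S
Fosfomycin 256 μg/mL: ≥ 64 μg/mL — resistant
Daptomycin 0.06 μg/mL: ≤ 4 μg/mL ⇒ Susceptible
Clindamycin: 256 μg/mL is ≥ 2 μg/mL — Resistant
Resistant: 4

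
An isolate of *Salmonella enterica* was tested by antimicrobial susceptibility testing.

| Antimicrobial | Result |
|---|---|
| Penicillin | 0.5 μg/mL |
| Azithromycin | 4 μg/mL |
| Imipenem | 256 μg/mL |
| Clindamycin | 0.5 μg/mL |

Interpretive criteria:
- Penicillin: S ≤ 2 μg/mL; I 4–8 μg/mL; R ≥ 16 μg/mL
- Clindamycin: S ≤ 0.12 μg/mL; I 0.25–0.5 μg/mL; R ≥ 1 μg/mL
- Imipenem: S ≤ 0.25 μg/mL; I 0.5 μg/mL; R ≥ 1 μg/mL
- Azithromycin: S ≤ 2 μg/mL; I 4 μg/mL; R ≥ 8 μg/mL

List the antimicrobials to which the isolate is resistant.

Penicillin (0.5 μg/mL) ≤ 2 μg/mL → susceptible
Azithromycin (4 μg/mL) = 4 μg/mL → I
Imipenem: 256 μg/mL is ≥ 1 μg/mL → resistant
Clindamycin 0.5 μg/mL: in 0.25–0.5 μg/mL → Intermediate

imipenem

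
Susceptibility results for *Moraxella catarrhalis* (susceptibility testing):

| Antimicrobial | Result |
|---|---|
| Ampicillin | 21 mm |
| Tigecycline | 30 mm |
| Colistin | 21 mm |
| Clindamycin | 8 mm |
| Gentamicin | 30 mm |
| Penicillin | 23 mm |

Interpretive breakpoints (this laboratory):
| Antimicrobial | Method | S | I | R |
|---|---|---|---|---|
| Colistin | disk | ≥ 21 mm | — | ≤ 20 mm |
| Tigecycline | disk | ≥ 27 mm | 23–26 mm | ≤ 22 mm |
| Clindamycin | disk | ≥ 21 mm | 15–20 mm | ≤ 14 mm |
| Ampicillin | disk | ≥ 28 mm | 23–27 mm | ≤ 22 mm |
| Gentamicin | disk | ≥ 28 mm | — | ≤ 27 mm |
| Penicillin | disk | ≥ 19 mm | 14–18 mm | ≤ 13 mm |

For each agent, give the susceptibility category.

Ampicillin: 21 mm is ≤ 22 mm — Resistant
Tigecycline (30 mm) ≥ 27 mm ⇒ susceptible
Colistin (21 mm) ≥ 21 mm — Susceptible
Clindamycin (8 mm) ≤ 14 mm ⇒ resistant
Gentamicin 30 mm: ≥ 28 mm — susceptible
Penicillin 23 mm: ≥ 19 mm — S

R, S, S, R, S, S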